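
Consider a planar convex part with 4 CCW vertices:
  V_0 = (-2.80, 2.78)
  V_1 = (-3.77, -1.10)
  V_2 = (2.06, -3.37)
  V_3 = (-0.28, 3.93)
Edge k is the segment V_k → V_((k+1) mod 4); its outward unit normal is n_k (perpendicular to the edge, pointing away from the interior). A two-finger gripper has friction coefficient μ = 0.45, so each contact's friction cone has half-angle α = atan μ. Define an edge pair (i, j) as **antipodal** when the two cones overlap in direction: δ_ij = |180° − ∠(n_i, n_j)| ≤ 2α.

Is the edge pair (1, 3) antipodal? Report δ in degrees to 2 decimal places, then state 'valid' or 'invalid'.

α = atan 0.45 = 24.23°;  2α = 48.46°
edge 1: e_1 = (+5.83, -2.27);  n_1 = (-0.3628, -0.9319)
edge 3: e_3 = (-2.52, -1.15);  n_3 = (-0.4152, +0.9097)
∠(n_1, n_3) = 134.20°
δ = |180° − 134.20°| = 45.80°
45.80° ≤ 2α = 48.46°  →  valid

δ = 45.80°, valid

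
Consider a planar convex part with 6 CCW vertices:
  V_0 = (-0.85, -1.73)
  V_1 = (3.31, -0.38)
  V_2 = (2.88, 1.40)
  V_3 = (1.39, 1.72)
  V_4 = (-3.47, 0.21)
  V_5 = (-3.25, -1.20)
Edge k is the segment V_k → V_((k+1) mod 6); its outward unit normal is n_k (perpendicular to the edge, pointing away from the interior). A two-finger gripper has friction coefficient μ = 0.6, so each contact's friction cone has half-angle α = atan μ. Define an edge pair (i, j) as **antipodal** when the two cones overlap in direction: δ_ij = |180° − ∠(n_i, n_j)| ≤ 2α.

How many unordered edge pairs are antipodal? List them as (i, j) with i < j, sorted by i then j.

α = atan 0.6 = 30.96°;  2α = 61.93°
n_0 = (+0.3087, -0.9512)
n_1 = (+0.9720, +0.2348)
n_2 = (+0.2100, +0.9777)
n_3 = (-0.2967, +0.9550)
n_4 = (-0.9880, -0.1542)
n_5 = (-0.2156, -0.9765)
  (0,1): δ = 94.40°  ·
  (0,2): δ = 30.10°  ✓
  (0,3): δ = 0.72°  ✓
  (0,4): δ = 80.89°  ·
  (0,5): δ = 149.57°  ·
  (1,2): δ = 115.70°  ·
  (1,3): δ = 86.32°  ·
  (1,4): δ = 4.71°  ✓
  (1,5): δ = 63.97°  ·
  (2,3): δ = 150.62°  ·
  (2,4): δ = 69.01°  ·
  (2,5): δ = 0.33°  ✓
  (3,4): δ = 98.39°  ·
  (3,5): δ = 29.71°  ✓
  (4,5): δ = 111.32°  ·
antipodal pairs: 5

count = 5; pairs: (0,2), (0,3), (1,4), (2,5), (3,5)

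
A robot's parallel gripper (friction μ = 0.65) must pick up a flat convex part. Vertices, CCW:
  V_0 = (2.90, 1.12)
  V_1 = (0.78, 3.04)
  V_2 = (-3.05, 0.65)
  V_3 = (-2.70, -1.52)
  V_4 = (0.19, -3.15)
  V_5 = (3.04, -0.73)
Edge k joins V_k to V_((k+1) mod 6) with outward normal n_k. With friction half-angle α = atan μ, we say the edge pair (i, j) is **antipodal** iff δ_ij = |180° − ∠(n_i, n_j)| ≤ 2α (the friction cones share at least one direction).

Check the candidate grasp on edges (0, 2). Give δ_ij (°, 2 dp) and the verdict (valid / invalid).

δ = 38.67°, valid

α = atan 0.65 = 33.02°;  2α = 66.05°
edge 0: e_0 = (-2.12, +1.92);  n_0 = (+0.6713, +0.7412)
edge 2: e_2 = (+0.35, -2.17);  n_2 = (-0.9872, -0.1592)
∠(n_0, n_2) = 141.33°
δ = |180° − 141.33°| = 38.67°
38.67° ≤ 2α = 66.05°  →  valid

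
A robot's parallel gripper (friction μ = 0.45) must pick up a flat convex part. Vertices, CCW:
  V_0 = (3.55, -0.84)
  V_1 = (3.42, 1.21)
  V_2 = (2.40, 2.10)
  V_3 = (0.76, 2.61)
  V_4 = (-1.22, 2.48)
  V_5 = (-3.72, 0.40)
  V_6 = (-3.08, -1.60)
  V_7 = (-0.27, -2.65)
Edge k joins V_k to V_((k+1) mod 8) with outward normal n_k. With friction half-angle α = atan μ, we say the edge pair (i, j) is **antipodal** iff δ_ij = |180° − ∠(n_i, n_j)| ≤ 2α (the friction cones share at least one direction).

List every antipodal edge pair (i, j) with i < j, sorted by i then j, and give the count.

α = atan 0.45 = 24.23°;  2α = 48.46°
n_0 = (+0.9980, +0.0633)
n_1 = (+0.6575, +0.7535)
n_2 = (+0.2969, +0.9549)
n_3 = (-0.0655, +0.9979)
n_4 = (-0.6396, +0.7687)
n_5 = (-0.9524, -0.3048)
n_6 = (-0.3500, -0.9367)
n_7 = (+0.4282, -0.9037)
  (0,1): δ = 134.73°  ·
  (0,2): δ = 110.90°  ·
  (0,3): δ = 89.87°  ·
  (0,4): δ = 53.87°  ·
  (0,5): δ = 14.12°  ✓
  (0,6): δ = 65.88°  ·
  (0,7): δ = 111.72°  ·
  (1,2): δ = 156.17°  ·
  (1,3): δ = 135.14°  ·
  (1,4): δ = 99.13°  ·
  (1,5): δ = 31.15°  ✓
  (1,6): δ = 20.62°  ✓
  (1,7): δ = 66.46°  ·
  (2,3): δ = 158.97°  ·
  (2,4): δ = 122.97°  ·
  (2,5): δ = 54.98°  ·
  (2,6): δ = 3.21°  ✓
  (2,7): δ = 42.63°  ✓
  (3,4): δ = 144.00°  ·
  (3,5): δ = 76.01°  ·
  (3,6): δ = 24.25°  ✓
  (3,7): δ = 21.60°  ✓
  (4,5): δ = 112.02°  ·
  (4,6): δ = 60.25°  ·
  (4,7): δ = 14.41°  ✓
  (5,6): δ = 128.23°  ·
  (5,7): δ = 82.39°  ·
  (6,7): δ = 134.16°  ·
antipodal pairs: 8

count = 8; pairs: (0,5), (1,5), (1,6), (2,6), (2,7), (3,6), (3,7), (4,7)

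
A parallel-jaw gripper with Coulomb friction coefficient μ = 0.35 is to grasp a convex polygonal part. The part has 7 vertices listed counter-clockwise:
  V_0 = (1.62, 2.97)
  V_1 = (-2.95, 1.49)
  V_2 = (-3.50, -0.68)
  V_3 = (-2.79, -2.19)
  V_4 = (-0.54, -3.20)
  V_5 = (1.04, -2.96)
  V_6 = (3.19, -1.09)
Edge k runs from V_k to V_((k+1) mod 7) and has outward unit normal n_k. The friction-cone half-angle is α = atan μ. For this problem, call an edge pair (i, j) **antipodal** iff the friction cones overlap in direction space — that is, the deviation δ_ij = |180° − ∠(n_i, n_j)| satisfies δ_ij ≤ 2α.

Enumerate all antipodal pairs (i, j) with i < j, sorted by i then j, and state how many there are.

α = atan 0.35 = 19.29°;  2α = 38.58°
n_0 = (-0.3081, +0.9514)
n_1 = (-0.9693, +0.2457)
n_2 = (-0.9050, -0.4255)
n_3 = (-0.4095, -0.9123)
n_4 = (+0.1502, -0.9887)
n_5 = (+0.6563, -0.7545)
n_6 = (+0.9327, +0.3607)
  (0,1): δ = 122.17°  ·
  (0,2): δ = 82.76°  ·
  (0,3): δ = 42.12°  ·
  (0,4): δ = 9.31°  ✓
  (0,5): δ = 23.07°  ✓
  (0,6): δ = 93.20°  ·
  (1,2): δ = 140.59°  ·
  (1,3): δ = 99.95°  ·
  (1,4): δ = 67.14°  ·
  (1,5): δ = 34.76°  ✓
  (1,6): δ = 35.36°  ✓
  (2,3): δ = 139.36°  ·
  (2,4): δ = 106.55°  ·
  (2,5): δ = 74.17°  ·
  (2,6): δ = 4.04°  ✓
  (3,4): δ = 147.19°  ·
  (3,5): δ = 114.81°  ·
  (3,6): δ = 44.68°  ·
  (4,5): δ = 147.62°  ·
  (4,6): δ = 77.50°  ·
  (5,6): δ = 109.87°  ·
antipodal pairs: 5

count = 5; pairs: (0,4), (0,5), (1,5), (1,6), (2,6)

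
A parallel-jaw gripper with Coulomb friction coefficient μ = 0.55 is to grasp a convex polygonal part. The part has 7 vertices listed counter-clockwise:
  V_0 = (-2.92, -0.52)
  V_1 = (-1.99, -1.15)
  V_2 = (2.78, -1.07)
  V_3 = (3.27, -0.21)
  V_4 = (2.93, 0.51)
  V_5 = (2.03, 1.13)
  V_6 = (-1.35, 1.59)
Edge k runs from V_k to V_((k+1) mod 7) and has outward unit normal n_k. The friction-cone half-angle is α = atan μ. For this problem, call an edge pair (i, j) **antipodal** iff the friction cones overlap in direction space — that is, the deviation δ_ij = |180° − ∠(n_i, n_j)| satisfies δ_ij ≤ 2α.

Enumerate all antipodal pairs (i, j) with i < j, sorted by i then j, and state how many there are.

count = 7; pairs: (0,3), (0,4), (0,5), (1,4), (1,5), (1,6), (2,6)

α = atan 0.55 = 28.81°;  2α = 57.62°
n_0 = (-0.5608, -0.8279)
n_1 = (+0.0168, -0.9999)
n_2 = (+0.8689, -0.4951)
n_3 = (+0.9042, +0.4270)
n_4 = (+0.5673, +0.8235)
n_5 = (+0.1349, +0.9909)
n_6 = (-0.8023, +0.5970)
  (0,1): δ = 144.92°  ·
  (0,2): δ = 85.56°  ·
  (0,3): δ = 30.61°  ✓
  (0,4): δ = 0.45°  ✓
  (0,5): δ = 26.36°  ✓
  (0,6): δ = 87.46°  ·
  (1,2): δ = 120.63°  ·
  (1,3): δ = 65.68°  ·
  (1,4): δ = 35.52°  ✓
  (1,5): δ = 8.71°  ✓
  (1,6): δ = 52.39°  ✓
  (2,3): δ = 125.05°  ·
  (2,4): δ = 94.89°  ·
  (2,5): δ = 68.08°  ·
  (2,6): δ = 6.98°  ✓
  (3,4): δ = 149.84°  ·
  (3,5): δ = 123.03°  ·
  (3,6): δ = 61.93°  ·
  (4,5): δ = 153.19°  ·
  (4,6): δ = 92.09°  ·
  (5,6): δ = 118.90°  ·
antipodal pairs: 7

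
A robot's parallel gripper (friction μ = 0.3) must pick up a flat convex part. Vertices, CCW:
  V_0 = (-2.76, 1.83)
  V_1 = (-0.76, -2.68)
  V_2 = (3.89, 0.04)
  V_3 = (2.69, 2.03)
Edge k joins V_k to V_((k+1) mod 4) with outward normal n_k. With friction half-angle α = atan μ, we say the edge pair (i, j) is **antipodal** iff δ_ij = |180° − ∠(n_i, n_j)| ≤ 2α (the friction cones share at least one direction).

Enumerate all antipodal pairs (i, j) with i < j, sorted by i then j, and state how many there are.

α = atan 0.3 = 16.70°;  2α = 33.40°
n_0 = (-0.9141, -0.4054)
n_1 = (+0.5049, -0.8632)
n_2 = (+0.8564, +0.5164)
n_3 = (-0.0367, +0.9993)
  (0,1): δ = 83.59°  ·
  (0,2): δ = 7.18°  ✓
  (0,3): δ = 68.19°  ·
  (1,2): δ = 89.23°  ·
  (1,3): δ = 28.22°  ✓
  (2,3): δ = 118.99°  ·
antipodal pairs: 2

count = 2; pairs: (0,2), (1,3)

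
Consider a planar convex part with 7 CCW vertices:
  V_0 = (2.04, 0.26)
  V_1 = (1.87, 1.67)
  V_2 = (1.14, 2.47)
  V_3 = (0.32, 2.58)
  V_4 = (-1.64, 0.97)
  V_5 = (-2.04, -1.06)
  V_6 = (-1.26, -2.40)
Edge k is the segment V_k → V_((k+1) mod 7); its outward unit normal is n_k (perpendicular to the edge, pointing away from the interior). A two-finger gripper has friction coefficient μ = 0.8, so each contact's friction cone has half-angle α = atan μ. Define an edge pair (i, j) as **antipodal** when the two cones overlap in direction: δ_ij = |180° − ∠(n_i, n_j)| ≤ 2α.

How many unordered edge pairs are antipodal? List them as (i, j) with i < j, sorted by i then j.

α = atan 0.8 = 38.66°;  2α = 77.32°
n_0 = (+0.9928, +0.1197)
n_1 = (+0.7387, +0.6741)
n_2 = (+0.1330, +0.9911)
n_3 = (-0.6347, +0.7727)
n_4 = (-0.9811, +0.1933)
n_5 = (-0.8642, -0.5031)
n_6 = (+0.6276, -0.7786)
  (0,1): δ = 144.49°  ·
  (0,2): δ = 104.52°  ·
  (0,3): δ = 57.47°  ✓
  (0,4): δ = 18.02°  ✓
  (0,5): δ = 23.33°  ✓
  (0,6): δ = 122.00°  ·
  (1,2): δ = 140.02°  ·
  (1,3): δ = 92.98°  ·
  (1,4): δ = 53.53°  ✓
  (1,5): δ = 12.18°  ✓
  (1,6): δ = 86.49°  ·
  (2,3): δ = 132.96°  ·
  (2,4): δ = 93.51°  ·
  (2,5): δ = 52.16°  ✓
  (2,6): δ = 46.51°  ✓
  (3,4): δ = 140.55°  ·
  (3,5): δ = 99.20°  ·
  (3,6): δ = 0.53°  ✓
  (4,5): δ = 138.65°  ·
  (4,6): δ = 39.98°  ✓
  (5,6): δ = 81.33°  ·
antipodal pairs: 9

count = 9; pairs: (0,3), (0,4), (0,5), (1,4), (1,5), (2,5), (2,6), (3,6), (4,6)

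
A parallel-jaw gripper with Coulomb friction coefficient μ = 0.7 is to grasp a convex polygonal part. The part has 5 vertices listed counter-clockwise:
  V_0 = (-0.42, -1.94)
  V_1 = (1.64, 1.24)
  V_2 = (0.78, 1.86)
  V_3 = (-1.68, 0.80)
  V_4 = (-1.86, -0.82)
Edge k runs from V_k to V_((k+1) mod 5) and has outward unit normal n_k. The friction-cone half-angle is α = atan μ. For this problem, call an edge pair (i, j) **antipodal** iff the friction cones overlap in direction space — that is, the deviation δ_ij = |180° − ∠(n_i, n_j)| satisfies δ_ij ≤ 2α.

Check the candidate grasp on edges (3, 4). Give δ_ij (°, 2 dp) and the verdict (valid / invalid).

α = atan 0.7 = 34.99°;  2α = 69.98°
edge 3: e_3 = (-0.18, -1.62);  n_3 = (-0.9939, +0.1104)
edge 4: e_4 = (+1.44, -1.12);  n_4 = (-0.6139, -0.7894)
∠(n_3, n_4) = 58.47°
δ = |180° − 58.47°| = 121.53°
121.53° > 2α = 69.98°  →  invalid

δ = 121.53°, invalid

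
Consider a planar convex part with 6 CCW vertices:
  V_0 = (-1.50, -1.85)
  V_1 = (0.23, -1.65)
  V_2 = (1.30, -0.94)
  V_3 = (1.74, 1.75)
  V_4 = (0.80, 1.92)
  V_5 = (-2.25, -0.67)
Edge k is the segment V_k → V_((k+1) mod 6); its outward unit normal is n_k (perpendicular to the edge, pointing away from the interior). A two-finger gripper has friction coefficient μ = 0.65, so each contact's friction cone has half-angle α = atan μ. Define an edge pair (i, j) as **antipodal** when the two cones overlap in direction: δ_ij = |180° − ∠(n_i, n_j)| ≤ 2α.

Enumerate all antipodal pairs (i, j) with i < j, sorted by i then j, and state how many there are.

α = atan 0.65 = 33.02°;  2α = 66.05°
n_0 = (+0.1148, -0.9934)
n_1 = (+0.5529, -0.8332)
n_2 = (+0.9869, -0.1614)
n_3 = (+0.1780, +0.9840)
n_4 = (-0.6473, +0.7622)
n_5 = (-0.8440, -0.5364)
  (0,1): δ = 153.03°  ·
  (0,2): δ = 105.88°  ·
  (0,3): δ = 16.85°  ✓
  (0,4): δ = 33.74°  ✓
  (0,5): δ = 115.85°  ·
  (1,2): δ = 132.86°  ·
  (1,3): δ = 43.82°  ✓
  (1,4): δ = 6.77°  ✓
  (1,5): δ = 88.87°  ·
  (2,3): δ = 90.96°  ·
  (2,4): δ = 40.37°  ✓
  (2,5): δ = 41.73°  ✓
  (3,4): δ = 129.41°  ·
  (3,5): δ = 47.31°  ✓
  (4,5): δ = 97.90°  ·
antipodal pairs: 7

count = 7; pairs: (0,3), (0,4), (1,3), (1,4), (2,4), (2,5), (3,5)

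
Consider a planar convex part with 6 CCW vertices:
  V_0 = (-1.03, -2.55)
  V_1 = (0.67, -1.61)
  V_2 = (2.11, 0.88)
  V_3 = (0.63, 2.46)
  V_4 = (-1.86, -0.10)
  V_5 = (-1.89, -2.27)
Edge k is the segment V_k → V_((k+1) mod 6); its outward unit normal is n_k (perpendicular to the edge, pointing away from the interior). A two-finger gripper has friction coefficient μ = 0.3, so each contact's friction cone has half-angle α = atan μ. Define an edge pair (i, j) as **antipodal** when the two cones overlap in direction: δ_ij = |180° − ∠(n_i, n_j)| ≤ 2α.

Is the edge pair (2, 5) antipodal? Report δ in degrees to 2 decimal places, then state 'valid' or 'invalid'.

δ = 28.84°, valid

α = atan 0.3 = 16.70°;  2α = 33.40°
edge 2: e_2 = (-1.48, +1.58);  n_2 = (+0.7298, +0.6836)
edge 5: e_5 = (+0.86, -0.28);  n_5 = (-0.3096, -0.9509)
∠(n_2, n_5) = 151.16°
δ = |180° − 151.16°| = 28.84°
28.84° ≤ 2α = 33.40°  →  valid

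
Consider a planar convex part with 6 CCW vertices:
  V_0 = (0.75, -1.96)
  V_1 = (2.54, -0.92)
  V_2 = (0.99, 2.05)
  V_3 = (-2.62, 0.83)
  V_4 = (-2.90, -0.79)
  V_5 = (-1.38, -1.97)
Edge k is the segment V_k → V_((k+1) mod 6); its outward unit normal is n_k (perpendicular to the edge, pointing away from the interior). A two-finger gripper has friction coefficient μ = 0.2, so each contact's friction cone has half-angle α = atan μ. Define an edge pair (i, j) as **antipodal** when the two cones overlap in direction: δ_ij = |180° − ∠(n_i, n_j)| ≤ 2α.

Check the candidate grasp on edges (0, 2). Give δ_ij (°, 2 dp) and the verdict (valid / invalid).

α = atan 0.2 = 11.31°;  2α = 22.62°
edge 0: e_0 = (+1.79, +1.04);  n_0 = (+0.5024, -0.8647)
edge 2: e_2 = (-3.61, -1.22);  n_2 = (-0.3202, +0.9474)
∠(n_0, n_2) = 168.52°
δ = |180° − 168.52°| = 11.48°
11.48° ≤ 2α = 22.62°  →  valid

δ = 11.48°, valid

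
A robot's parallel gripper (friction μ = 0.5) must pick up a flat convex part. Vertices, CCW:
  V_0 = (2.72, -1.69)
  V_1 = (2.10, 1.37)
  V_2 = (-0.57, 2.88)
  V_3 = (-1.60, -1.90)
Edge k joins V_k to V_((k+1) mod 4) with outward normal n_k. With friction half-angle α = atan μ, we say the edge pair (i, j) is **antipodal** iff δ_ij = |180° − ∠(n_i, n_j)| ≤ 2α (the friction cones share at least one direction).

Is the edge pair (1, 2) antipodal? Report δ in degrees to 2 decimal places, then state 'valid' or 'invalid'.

α = atan 0.5 = 26.57°;  2α = 53.13°
edge 1: e_1 = (-2.67, +1.51);  n_1 = (+0.4923, +0.8704)
edge 2: e_2 = (-1.03, -4.78);  n_2 = (-0.9776, +0.2106)
∠(n_1, n_2) = 107.33°
δ = |180° − 107.33°| = 72.67°
72.67° > 2α = 53.13°  →  invalid

δ = 72.67°, invalid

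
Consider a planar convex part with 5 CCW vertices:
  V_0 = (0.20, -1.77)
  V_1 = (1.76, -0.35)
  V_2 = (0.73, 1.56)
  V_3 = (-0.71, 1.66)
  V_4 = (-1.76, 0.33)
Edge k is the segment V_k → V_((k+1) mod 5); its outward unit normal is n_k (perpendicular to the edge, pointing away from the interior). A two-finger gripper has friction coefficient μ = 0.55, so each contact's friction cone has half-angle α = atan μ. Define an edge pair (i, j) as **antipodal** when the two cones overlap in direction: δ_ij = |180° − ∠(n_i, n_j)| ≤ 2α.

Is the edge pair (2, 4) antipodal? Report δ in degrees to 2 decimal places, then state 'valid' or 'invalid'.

δ = 43.00°, valid

α = atan 0.55 = 28.81°;  2α = 57.62°
edge 2: e_2 = (-1.44, +0.10);  n_2 = (+0.0693, +0.9976)
edge 4: e_4 = (+1.96, -2.10);  n_4 = (-0.7311, -0.6823)
∠(n_2, n_4) = 137.00°
δ = |180° − 137.00°| = 43.00°
43.00° ≤ 2α = 57.62°  →  valid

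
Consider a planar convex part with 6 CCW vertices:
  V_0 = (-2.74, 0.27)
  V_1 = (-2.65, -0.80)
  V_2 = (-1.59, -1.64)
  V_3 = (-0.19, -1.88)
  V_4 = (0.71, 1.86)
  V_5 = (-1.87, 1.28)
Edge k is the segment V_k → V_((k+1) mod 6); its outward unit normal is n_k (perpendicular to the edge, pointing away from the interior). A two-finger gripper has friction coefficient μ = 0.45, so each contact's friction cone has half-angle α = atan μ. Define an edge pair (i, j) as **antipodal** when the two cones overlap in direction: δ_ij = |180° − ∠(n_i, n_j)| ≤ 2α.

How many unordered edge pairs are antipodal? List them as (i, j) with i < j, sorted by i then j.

α = atan 0.45 = 24.23°;  2α = 48.46°
n_0 = (-0.9965, -0.0838)
n_1 = (-0.6211, -0.7837)
n_2 = (-0.1690, -0.9856)
n_3 = (+0.9722, -0.2340)
n_4 = (-0.2193, +0.9757)
n_5 = (-0.7577, +0.6526)
  (0,1): δ = 133.20°  ·
  (0,2): δ = 104.54°  ·
  (0,3): δ = 18.34°  ✓
  (0,4): δ = 97.86°  ·
  (0,5): δ = 134.45°  ·
  (1,2): δ = 151.33°  ·
  (1,3): δ = 65.14°  ·
  (1,4): δ = 51.06°  ·
  (1,5): δ = 87.65°  ·
  (2,3): δ = 93.80°  ·
  (2,4): δ = 22.40°  ✓
  (2,5): δ = 58.99°  ·
  (3,4): δ = 63.80°  ·
  (3,5): δ = 27.21°  ✓
  (4,5): δ = 143.41°  ·
antipodal pairs: 3

count = 3; pairs: (0,3), (2,4), (3,5)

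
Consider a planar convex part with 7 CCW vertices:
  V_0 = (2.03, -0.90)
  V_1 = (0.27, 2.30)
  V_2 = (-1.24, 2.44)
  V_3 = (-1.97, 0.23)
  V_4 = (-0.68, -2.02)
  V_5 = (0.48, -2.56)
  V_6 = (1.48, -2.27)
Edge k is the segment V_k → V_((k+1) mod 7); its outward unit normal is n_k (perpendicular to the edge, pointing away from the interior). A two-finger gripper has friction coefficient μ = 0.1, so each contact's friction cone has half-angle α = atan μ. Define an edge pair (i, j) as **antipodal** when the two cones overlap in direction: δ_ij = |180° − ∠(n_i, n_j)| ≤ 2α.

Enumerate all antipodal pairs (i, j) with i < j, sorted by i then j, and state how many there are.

α = atan 0.1 = 5.71°;  2α = 11.42°
n_0 = (+0.8762, +0.4819)
n_1 = (+0.0923, +0.9957)
n_2 = (-0.9495, +0.3136)
n_3 = (-0.8675, -0.4974)
n_4 = (-0.4220, -0.9066)
n_5 = (+0.2785, -0.9604)
n_6 = (+0.9280, -0.3726)
  (0,1): δ = 124.11°  ·
  (0,2): δ = 47.09°  ·
  (0,3): δ = 1.02°  ✓
  (0,4): δ = 36.23°  ·
  (0,5): δ = 77.36°  ·
  (0,6): δ = 129.32°  ·
  (1,2): δ = 102.98°  ·
  (1,3): δ = 54.88°  ·
  (1,4): δ = 19.67°  ·
  (1,5): δ = 21.47°  ·
  (1,6): δ = 73.42°  ·
  (2,3): δ = 131.89°  ·
  (2,4): δ = 96.68°  ·
  (2,5): δ = 55.55°  ·
  (2,6): δ = 3.59°  ✓
  (3,4): δ = 144.79°  ·
  (3,5): δ = 103.65°  ·
  (3,6): δ = 51.70°  ·
  (4,5): δ = 138.87°  ·
  (4,6): δ = 86.91°  ·
  (5,6): δ = 128.05°  ·
antipodal pairs: 2

count = 2; pairs: (0,3), (2,6)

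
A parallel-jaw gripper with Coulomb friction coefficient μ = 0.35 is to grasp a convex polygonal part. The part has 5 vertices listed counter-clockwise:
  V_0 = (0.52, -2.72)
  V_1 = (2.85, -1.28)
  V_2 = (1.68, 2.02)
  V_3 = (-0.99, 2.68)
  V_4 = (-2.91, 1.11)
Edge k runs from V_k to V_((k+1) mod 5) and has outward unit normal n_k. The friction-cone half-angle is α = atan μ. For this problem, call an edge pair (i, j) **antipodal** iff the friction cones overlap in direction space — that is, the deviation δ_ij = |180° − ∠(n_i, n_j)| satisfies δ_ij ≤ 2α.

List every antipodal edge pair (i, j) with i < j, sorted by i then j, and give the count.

count = 3; pairs: (0,3), (1,4), (2,4)

α = atan 0.35 = 19.29°;  2α = 38.58°
n_0 = (+0.5257, -0.8507)
n_1 = (+0.9425, +0.3342)
n_2 = (+0.2400, +0.9708)
n_3 = (-0.6330, +0.7741)
n_4 = (-0.7449, -0.6671)
  (0,1): δ = 102.20°  ·
  (0,2): δ = 45.60°  ·
  (0,3): δ = 7.56°  ✓
  (0,4): δ = 100.13°  ·
  (1,2): δ = 123.41°  ·
  (1,3): δ = 70.25°  ·
  (1,4): δ = 22.32°  ✓
  (2,3): δ = 126.84°  ·
  (2,4): δ = 34.27°  ✓
  (3,4): δ = 87.43°  ·
antipodal pairs: 3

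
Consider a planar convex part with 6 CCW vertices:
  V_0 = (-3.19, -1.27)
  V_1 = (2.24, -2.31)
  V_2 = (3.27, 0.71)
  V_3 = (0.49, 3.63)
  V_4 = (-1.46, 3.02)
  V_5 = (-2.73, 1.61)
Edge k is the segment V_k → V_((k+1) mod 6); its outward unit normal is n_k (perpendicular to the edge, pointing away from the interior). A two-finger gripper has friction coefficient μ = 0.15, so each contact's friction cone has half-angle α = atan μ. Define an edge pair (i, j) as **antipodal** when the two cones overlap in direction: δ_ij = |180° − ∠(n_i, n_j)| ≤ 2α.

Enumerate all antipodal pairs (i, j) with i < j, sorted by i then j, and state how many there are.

count = 1; pairs: (1,5)

α = atan 0.15 = 8.53°;  2α = 17.06°
n_0 = (-0.1881, -0.9821)
n_1 = (+0.9465, -0.3228)
n_2 = (+0.7243, +0.6895)
n_3 = (-0.2986, +0.9544)
n_4 = (-0.7430, +0.6693)
n_5 = (-0.9875, +0.1577)
  (0,1): δ = 97.99°  ·
  (0,2): δ = 35.56°  ·
  (0,3): δ = 28.21°  ·
  (0,4): δ = 58.83°  ·
  (0,5): δ = 91.77°  ·
  (1,2): δ = 117.57°  ·
  (1,3): δ = 53.80°  ·
  (1,4): δ = 23.18°  ·
  (1,5): δ = 9.76°  ✓
  (2,3): δ = 116.22°  ·
  (2,4): δ = 85.60°  ·
  (2,5): δ = 52.67°  ·
  (3,4): δ = 149.38°  ·
  (3,5): δ = 116.45°  ·
  (4,5): δ = 147.07°  ·
antipodal pairs: 1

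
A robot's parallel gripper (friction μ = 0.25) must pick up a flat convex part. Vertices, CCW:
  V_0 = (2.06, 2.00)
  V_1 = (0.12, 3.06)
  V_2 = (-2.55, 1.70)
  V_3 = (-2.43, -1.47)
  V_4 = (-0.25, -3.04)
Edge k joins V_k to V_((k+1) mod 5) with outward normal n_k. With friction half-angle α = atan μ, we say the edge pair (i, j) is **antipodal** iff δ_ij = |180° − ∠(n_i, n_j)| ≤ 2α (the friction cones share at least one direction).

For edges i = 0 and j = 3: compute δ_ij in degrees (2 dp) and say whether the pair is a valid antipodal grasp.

δ = 7.11°, valid

α = atan 0.25 = 14.04°;  2α = 28.07°
edge 0: e_0 = (-1.94, +1.06);  n_0 = (+0.4795, +0.8775)
edge 3: e_3 = (+2.18, -1.57);  n_3 = (-0.5844, -0.8115)
∠(n_0, n_3) = 172.89°
δ = |180° − 172.89°| = 7.11°
7.11° ≤ 2α = 28.07°  →  valid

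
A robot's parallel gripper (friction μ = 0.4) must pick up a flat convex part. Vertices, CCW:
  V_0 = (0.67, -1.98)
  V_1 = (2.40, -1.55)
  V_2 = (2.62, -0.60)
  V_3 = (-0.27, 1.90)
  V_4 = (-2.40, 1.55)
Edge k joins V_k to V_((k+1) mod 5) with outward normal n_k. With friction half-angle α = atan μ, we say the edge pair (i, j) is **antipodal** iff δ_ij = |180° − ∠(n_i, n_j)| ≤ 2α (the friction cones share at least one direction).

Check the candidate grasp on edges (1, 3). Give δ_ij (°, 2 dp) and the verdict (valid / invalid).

α = atan 0.4 = 21.80°;  2α = 43.60°
edge 1: e_1 = (+0.22, +0.95);  n_1 = (+0.9742, -0.2256)
edge 3: e_3 = (-2.13, -0.35);  n_3 = (-0.1621, +0.9868)
∠(n_1, n_3) = 112.37°
δ = |180° − 112.37°| = 67.63°
67.63° > 2α = 43.60°  →  invalid

δ = 67.63°, invalid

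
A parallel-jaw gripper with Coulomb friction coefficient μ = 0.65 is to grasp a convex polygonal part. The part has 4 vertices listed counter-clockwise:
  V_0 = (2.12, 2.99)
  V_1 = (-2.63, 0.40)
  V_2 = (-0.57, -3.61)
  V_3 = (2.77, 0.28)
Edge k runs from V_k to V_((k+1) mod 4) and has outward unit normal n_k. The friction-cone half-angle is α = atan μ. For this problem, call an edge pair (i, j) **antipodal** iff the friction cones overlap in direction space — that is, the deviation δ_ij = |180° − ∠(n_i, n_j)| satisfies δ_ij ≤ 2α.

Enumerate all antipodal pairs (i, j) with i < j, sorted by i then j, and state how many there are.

count = 2; pairs: (0,2), (1,3)

α = atan 0.65 = 33.02°;  2α = 66.05°
n_0 = (-0.4787, +0.8780)
n_1 = (-0.8895, -0.4569)
n_2 = (+0.7587, -0.6514)
n_3 = (+0.9724, +0.2332)
  (0,1): δ = 91.41°  ·
  (0,2): δ = 20.75°  ✓
  (0,3): δ = 74.89°  ·
  (1,2): δ = 67.84°  ·
  (1,3): δ = 13.70°  ✓
  (2,3): δ = 125.86°  ·
antipodal pairs: 2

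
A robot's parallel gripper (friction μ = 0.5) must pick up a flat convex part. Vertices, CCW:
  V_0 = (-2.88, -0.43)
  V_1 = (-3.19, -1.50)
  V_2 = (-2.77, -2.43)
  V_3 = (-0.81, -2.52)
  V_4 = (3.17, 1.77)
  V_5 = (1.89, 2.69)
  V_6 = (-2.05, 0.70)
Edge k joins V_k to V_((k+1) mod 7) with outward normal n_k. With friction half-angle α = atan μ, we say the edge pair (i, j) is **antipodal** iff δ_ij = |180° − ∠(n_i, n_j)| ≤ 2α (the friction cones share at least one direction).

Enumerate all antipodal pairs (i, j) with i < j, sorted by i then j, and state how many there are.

count = 6; pairs: (0,3), (1,4), (2,4), (2,5), (3,5), (3,6)

α = atan 0.5 = 26.57°;  2α = 53.13°
n_0 = (-0.9605, +0.2783)
n_1 = (-0.9114, -0.4116)
n_2 = (-0.0459, -0.9989)
n_3 = (+0.7331, -0.6801)
n_4 = (+0.5836, +0.8120)
n_5 = (-0.4508, +0.8926)
n_6 = (-0.8060, +0.5920)
  (0,1): δ = 139.54°  ·
  (0,2): δ = 76.47°  ·
  (0,3): δ = 26.70°  ✓
  (0,4): δ = 70.45°  ·
  (0,5): δ = 132.95°  ·
  (0,6): δ = 159.86°  ·
  (1,2): δ = 116.93°  ·
  (1,3): δ = 67.16°  ·
  (1,4): δ = 29.99°  ✓
  (1,5): δ = 92.49°  ·
  (1,6): δ = 119.40°  ·
  (2,3): δ = 130.22°  ·
  (2,4): δ = 33.08°  ✓
  (2,5): δ = 29.43°  ✓
  (2,6): δ = 56.33°  ·
  (3,4): δ = 82.85°  ·
  (3,5): δ = 20.35°  ✓
  (3,6): δ = 6.56°  ✓
  (4,5): δ = 117.50°  ·
  (4,6): δ = 90.59°  ·
  (5,6): δ = 153.10°  ·
antipodal pairs: 6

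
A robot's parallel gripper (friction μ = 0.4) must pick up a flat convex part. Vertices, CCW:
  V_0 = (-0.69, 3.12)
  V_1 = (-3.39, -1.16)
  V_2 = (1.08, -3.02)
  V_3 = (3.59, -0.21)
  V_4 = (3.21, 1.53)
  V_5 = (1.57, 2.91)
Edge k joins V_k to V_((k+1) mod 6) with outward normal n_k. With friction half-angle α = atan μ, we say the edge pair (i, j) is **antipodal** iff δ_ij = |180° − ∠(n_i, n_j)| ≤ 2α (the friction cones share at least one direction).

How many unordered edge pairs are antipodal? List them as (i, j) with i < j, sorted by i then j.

count = 3; pairs: (0,2), (1,4), (1,5)

α = atan 0.4 = 21.80°;  2α = 43.60°
n_0 = (-0.8458, +0.5335)
n_1 = (-0.3842, -0.9233)
n_2 = (+0.7458, -0.6662)
n_3 = (+0.9770, +0.2134)
n_4 = (+0.6438, +0.7652)
n_5 = (+0.0925, +0.9957)
  (0,1): δ = 80.35°  ·
  (0,2): δ = 9.53°  ✓
  (0,3): δ = 44.56°  ·
  (0,4): δ = 82.17°  ·
  (0,5): δ = 116.94°  ·
  (1,2): δ = 109.18°  ·
  (1,3): δ = 55.09°  ·
  (1,4): δ = 17.49°  ✓
  (1,5): δ = 17.28°  ✓
  (2,3): δ = 125.91°  ·
  (2,4): δ = 88.31°  ·
  (2,5): δ = 53.54°  ·
  (3,4): δ = 142.40°  ·
  (3,5): δ = 107.63°  ·
  (4,5): δ = 145.23°  ·
antipodal pairs: 3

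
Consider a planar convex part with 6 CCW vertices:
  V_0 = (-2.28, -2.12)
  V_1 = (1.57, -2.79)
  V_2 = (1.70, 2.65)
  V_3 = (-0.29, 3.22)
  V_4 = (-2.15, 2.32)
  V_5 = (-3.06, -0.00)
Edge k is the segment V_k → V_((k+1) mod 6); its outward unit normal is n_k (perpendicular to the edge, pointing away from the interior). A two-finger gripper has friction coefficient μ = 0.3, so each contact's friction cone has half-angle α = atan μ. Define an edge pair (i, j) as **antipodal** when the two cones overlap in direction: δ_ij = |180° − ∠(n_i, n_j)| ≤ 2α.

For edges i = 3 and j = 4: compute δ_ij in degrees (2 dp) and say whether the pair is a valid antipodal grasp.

α = atan 0.3 = 16.70°;  2α = 33.40°
edge 3: e_3 = (-1.86, -0.90);  n_3 = (-0.4356, +0.9002)
edge 4: e_4 = (-0.91, -2.32);  n_4 = (-0.9309, +0.3652)
∠(n_3, n_4) = 42.76°
δ = |180° − 42.76°| = 137.24°
137.24° > 2α = 33.40°  →  invalid

δ = 137.24°, invalid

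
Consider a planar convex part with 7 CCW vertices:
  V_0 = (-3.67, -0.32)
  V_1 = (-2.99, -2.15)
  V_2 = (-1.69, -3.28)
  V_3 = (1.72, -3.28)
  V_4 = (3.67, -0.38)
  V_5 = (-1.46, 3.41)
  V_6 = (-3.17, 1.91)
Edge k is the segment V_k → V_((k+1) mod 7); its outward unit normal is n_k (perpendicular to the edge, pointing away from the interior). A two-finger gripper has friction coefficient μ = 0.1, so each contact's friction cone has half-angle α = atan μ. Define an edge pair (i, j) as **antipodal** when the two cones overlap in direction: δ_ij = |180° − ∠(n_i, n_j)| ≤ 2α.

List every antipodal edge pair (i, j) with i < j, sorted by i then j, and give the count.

count = 1; pairs: (1,4)

α = atan 0.1 = 5.71°;  2α = 11.42°
n_0 = (-0.9374, -0.3483)
n_1 = (-0.6560, -0.7547)
n_2 = (+0.0000, -1.0000)
n_3 = (+0.8298, -0.5580)
n_4 = (+0.5942, +0.8043)
n_5 = (-0.6594, +0.7518)
n_6 = (-0.9758, +0.2188)
  (0,1): δ = 151.38°  ·
  (0,2): δ = 110.38°  ·
  (0,3): δ = 54.30°  ·
  (0,4): δ = 33.16°  ·
  (0,5): δ = 110.87°  ·
  (0,6): δ = 146.98°  ·
  (1,2): δ = 139.00°  ·
  (1,3): δ = 82.92°  ·
  (1,4): δ = 4.54°  ✓
  (1,5): δ = 82.26°  ·
  (1,6): δ = 118.36°  ·
  (2,3): δ = 123.92°  ·
  (2,4): δ = 36.46°  ·
  (2,5): δ = 41.26°  ·
  (2,6): δ = 77.36°  ·
  (3,4): δ = 92.54°  ·
  (3,5): δ = 14.83°  ·
  (3,6): δ = 21.28°  ·
  (4,5): δ = 102.29°  ·
  (4,6): δ = 66.18°  ·
  (5,6): δ = 143.89°  ·
antipodal pairs: 1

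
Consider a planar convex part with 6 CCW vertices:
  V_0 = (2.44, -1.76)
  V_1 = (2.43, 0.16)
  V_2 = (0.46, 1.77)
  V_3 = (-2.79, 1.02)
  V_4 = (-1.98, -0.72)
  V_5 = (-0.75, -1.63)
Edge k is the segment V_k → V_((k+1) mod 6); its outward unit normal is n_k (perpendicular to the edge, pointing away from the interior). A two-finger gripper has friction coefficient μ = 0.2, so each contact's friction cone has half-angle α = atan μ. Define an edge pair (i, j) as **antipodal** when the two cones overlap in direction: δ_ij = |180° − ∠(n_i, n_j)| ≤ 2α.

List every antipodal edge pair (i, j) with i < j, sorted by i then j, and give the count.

count = 2; pairs: (1,4), (2,5)

α = atan 0.2 = 11.31°;  2α = 22.62°
n_0 = (+1.0000, +0.0052)
n_1 = (+0.6328, +0.7743)
n_2 = (-0.2249, +0.9744)
n_3 = (-0.9066, -0.4220)
n_4 = (-0.5948, -0.8039)
n_5 = (-0.0407, -0.9992)
  (0,1): δ = 129.56°  ·
  (0,2): δ = 77.30°  ·
  (0,3): δ = 24.66°  ·
  (0,4): δ = 53.21°  ·
  (0,5): δ = 87.37°  ·
  (1,2): δ = 127.75°  ·
  (1,3): δ = 25.78°  ·
  (1,4): δ = 2.76°  ✓
  (1,5): δ = 36.92°  ·
  (2,3): δ = 78.03°  ·
  (2,4): δ = 49.49°  ·
  (2,5): δ = 15.33°  ✓
  (3,4): δ = 151.46°  ·
  (3,5): δ = 117.30°  ·
  (4,5): δ = 145.84°  ·
antipodal pairs: 2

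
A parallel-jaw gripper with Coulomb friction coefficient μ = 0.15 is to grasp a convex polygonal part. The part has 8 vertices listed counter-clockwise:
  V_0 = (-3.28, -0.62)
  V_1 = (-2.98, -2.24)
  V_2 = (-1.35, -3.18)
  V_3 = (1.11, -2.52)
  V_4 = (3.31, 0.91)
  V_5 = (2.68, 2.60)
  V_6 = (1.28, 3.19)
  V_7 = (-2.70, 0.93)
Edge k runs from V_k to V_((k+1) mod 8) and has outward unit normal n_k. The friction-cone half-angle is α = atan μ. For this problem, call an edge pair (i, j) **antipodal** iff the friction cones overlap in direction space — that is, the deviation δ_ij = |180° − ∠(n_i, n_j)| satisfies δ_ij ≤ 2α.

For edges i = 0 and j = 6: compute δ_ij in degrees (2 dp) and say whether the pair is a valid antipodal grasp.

δ = 109.10°, invalid

α = atan 0.15 = 8.53°;  2α = 17.06°
edge 0: e_0 = (+0.30, -1.62);  n_0 = (-0.9833, -0.1821)
edge 6: e_6 = (-3.98, -2.26);  n_6 = (-0.4938, +0.8696)
∠(n_0, n_6) = 70.90°
δ = |180° − 70.90°| = 109.10°
109.10° > 2α = 17.06°  →  invalid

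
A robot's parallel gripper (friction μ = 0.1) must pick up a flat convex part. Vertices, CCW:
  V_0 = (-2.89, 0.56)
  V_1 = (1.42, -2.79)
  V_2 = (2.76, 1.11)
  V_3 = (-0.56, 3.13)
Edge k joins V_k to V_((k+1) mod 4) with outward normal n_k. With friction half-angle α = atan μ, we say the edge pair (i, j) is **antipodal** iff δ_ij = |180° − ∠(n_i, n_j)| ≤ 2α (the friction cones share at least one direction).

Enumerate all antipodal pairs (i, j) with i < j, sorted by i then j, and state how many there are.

α = atan 0.1 = 5.71°;  2α = 11.42°
n_0 = (-0.6137, -0.7895)
n_1 = (+0.9457, -0.3249)
n_2 = (+0.5198, +0.8543)
n_3 = (-0.7409, +0.6717)
  (0,1): δ = 71.11°  ·
  (0,2): δ = 6.54°  ✓
  (0,3): δ = 85.66°  ·
  (1,2): δ = 102.36°  ·
  (1,3): δ = 23.23°  ·
  (2,3): δ = 100.88°  ·
antipodal pairs: 1

count = 1; pairs: (0,2)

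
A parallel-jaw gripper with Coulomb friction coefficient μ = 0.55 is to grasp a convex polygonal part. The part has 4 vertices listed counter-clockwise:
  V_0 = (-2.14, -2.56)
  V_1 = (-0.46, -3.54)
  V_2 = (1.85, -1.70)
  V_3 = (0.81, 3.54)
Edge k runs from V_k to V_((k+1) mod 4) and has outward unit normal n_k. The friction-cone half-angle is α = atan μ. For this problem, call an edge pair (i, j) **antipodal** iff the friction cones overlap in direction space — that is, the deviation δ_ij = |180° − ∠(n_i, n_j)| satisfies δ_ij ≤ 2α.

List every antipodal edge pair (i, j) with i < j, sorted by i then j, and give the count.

α = atan 0.55 = 28.81°;  2α = 57.62°
n_0 = (-0.5039, -0.8638)
n_1 = (+0.6230, -0.7822)
n_2 = (+0.9809, +0.1947)
n_3 = (-0.9003, +0.4354)
  (0,1): δ = 111.20°  ·
  (0,2): δ = 48.52°  ✓
  (0,3): δ = 94.45°  ·
  (1,2): δ = 117.31°  ·
  (1,3): δ = 25.65°  ✓
  (2,3): δ = 37.03°  ✓
antipodal pairs: 3

count = 3; pairs: (0,2), (1,3), (2,3)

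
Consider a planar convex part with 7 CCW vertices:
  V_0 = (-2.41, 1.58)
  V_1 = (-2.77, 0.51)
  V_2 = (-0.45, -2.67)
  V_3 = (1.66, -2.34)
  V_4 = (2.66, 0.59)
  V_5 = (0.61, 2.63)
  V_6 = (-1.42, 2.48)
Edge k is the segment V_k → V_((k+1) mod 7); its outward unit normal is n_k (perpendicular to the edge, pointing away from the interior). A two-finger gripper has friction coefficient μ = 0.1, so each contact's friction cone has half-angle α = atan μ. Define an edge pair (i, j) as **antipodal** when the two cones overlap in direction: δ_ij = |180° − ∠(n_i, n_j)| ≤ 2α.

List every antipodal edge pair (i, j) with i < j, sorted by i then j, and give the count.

count = 3; pairs: (0,3), (1,4), (2,5)

α = atan 0.1 = 5.71°;  2α = 11.42°
n_0 = (-0.9478, +0.3189)
n_1 = (-0.8079, -0.5894)
n_2 = (+0.1545, -0.9880)
n_3 = (+0.9464, -0.3230)
n_4 = (+0.7054, +0.7088)
n_5 = (-0.0737, +0.9973)
n_6 = (-0.6727, +0.7399)
  (0,1): δ = 125.29°  ·
  (0,2): δ = 62.52°  ·
  (0,3): δ = 0.25°  ✓
  (0,4): δ = 63.74°  ·
  (0,5): δ = 112.82°  ·
  (0,6): δ = 150.87°  ·
  (1,2): δ = 117.22°  ·
  (1,3): δ = 54.96°  ·
  (1,4): δ = 9.03°  ✓
  (1,5): δ = 58.11°  ·
  (1,6): δ = 96.16°  ·
  (2,3): δ = 117.73°  ·
  (2,4): δ = 53.75°  ·
  (2,5): δ = 4.66°  ✓
  (2,6): δ = 33.38°  ·
  (3,4): δ = 116.02°  ·
  (3,5): δ = 66.93°  ·
  (3,6): δ = 28.88°  ·
  (4,5): δ = 130.91°  ·
  (4,6): δ = 92.87°  ·
  (5,6): δ = 141.95°  ·
antipodal pairs: 3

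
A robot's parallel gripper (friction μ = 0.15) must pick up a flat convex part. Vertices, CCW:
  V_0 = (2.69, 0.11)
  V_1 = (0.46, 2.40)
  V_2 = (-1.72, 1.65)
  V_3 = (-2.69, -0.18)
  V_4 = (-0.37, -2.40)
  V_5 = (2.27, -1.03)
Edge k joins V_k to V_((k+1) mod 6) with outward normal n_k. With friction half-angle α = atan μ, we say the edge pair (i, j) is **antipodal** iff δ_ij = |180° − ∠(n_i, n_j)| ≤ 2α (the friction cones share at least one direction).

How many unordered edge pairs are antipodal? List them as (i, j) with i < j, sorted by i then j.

count = 3; pairs: (0,3), (1,4), (2,5)

α = atan 0.15 = 8.53°;  2α = 17.06°
n_0 = (+0.7164, +0.6977)
n_1 = (-0.3253, +0.9456)
n_2 = (-0.8836, +0.4683)
n_3 = (-0.6914, -0.7225)
n_4 = (+0.4606, -0.8876)
n_5 = (+0.9383, -0.3457)
  (0,1): δ = 115.25°  ·
  (0,2): δ = 72.17°  ·
  (0,3): δ = 2.02°  ✓
  (0,4): δ = 73.19°  ·
  (0,5): δ = 115.54°  ·
  (1,2): δ = 136.91°  ·
  (1,3): δ = 62.72°  ·
  (1,4): δ = 8.44°  ✓
  (1,5): δ = 50.79°  ·
  (2,3): δ = 105.81°  ·
  (2,4): δ = 34.65°  ·
  (2,5): δ = 7.70°  ✓
  (3,4): δ = 108.84°  ·
  (3,5): δ = 66.49°  ·
  (4,5): δ = 137.65°  ·
antipodal pairs: 3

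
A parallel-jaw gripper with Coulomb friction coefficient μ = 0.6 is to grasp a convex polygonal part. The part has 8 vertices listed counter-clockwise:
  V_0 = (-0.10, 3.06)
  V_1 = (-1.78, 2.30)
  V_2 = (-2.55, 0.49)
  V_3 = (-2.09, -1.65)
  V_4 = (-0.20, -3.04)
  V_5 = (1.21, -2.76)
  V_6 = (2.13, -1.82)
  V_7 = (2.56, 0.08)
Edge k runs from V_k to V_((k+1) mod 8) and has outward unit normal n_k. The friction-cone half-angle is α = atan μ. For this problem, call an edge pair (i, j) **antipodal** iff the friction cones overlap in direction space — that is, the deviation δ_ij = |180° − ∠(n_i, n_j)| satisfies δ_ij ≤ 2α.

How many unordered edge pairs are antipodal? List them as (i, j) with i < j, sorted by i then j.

count = 12; pairs: (0,3), (0,4), (0,5), (0,6), (1,4), (1,5), (1,6), (2,5), (2,6), (2,7), (3,7), (4,7)

α = atan 0.6 = 30.96°;  2α = 61.93°
n_0 = (-0.4122, +0.9111)
n_1 = (-0.9202, +0.3915)
n_2 = (-0.9777, -0.2102)
n_3 = (-0.5925, -0.8056)
n_4 = (+0.1948, -0.9808)
n_5 = (+0.7147, -0.6995)
n_6 = (+0.9753, -0.2207)
n_7 = (+0.7460, +0.6659)
  (0,1): δ = 137.39°  ·
  (0,2): δ = 102.21°  ·
  (0,3): δ = 60.67°  ✓
  (0,4): δ = 13.11°  ✓
  (0,5): δ = 21.27°  ✓
  (0,6): δ = 52.91°  ✓
  (0,7): δ = 107.41°  ·
  (1,2): δ = 144.82°  ·
  (1,3): δ = 103.29°  ·
  (1,4): δ = 55.72°  ✓
  (1,5): δ = 21.34°  ✓
  (1,6): δ = 10.29°  ✓
  (1,7): δ = 64.80°  ·
  (2,3): δ = 138.46°  ·
  (2,4): δ = 90.90°  ·
  (2,5): δ = 56.52°  ✓
  (2,6): δ = 24.88°  ✓
  (2,7): δ = 29.62°  ✓
  (3,4): δ = 132.44°  ·
  (3,5): δ = 98.05°  ·
  (3,6): δ = 66.42°  ·
  (3,7): δ = 11.91°  ✓
  (4,5): δ = 145.62°  ·
  (4,6): δ = 113.98°  ·
  (4,7): δ = 59.48°  ✓
  (5,6): δ = 148.37°  ·
  (5,7): δ = 93.86°  ·
  (6,7): δ = 125.50°  ·
antipodal pairs: 12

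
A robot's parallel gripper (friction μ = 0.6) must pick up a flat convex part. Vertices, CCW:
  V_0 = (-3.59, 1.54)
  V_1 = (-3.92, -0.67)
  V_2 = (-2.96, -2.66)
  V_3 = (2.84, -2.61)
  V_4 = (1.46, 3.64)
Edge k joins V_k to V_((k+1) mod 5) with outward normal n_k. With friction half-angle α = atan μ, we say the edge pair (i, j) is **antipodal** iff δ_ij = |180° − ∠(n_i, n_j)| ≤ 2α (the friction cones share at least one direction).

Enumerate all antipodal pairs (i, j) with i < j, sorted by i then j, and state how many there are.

count = 3; pairs: (0,3), (1,3), (2,4)

α = atan 0.6 = 30.96°;  2α = 61.93°
n_0 = (-0.9890, +0.1477)
n_1 = (-0.9007, -0.4345)
n_2 = (+0.0086, -1.0000)
n_3 = (+0.9765, +0.2156)
n_4 = (-0.3840, +0.9233)
  (0,1): δ = 145.75°  ·
  (0,2): δ = 81.01°  ·
  (0,3): δ = 20.94°  ✓
  (0,4): δ = 121.07°  ·
  (1,2): δ = 115.26°  ·
  (1,3): δ = 13.30°  ✓
  (1,4): δ = 86.83°  ·
  (2,3): δ = 78.04°  ·
  (2,4): δ = 22.09°  ✓
  (3,4): δ = 79.87°  ·
antipodal pairs: 3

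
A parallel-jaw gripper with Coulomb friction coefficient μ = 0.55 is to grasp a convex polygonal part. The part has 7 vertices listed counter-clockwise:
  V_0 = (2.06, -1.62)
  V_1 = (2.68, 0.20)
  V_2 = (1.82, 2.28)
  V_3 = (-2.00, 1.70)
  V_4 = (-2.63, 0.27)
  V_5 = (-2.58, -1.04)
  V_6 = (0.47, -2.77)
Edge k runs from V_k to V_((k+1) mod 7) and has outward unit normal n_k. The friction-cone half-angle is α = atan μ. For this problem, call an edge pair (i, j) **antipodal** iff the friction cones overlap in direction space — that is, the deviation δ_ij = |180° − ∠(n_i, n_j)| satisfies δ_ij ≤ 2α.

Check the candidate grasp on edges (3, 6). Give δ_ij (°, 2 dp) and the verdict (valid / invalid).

α = atan 0.55 = 28.81°;  2α = 57.62°
edge 3: e_3 = (-0.63, -1.43);  n_3 = (-0.9151, +0.4032)
edge 6: e_6 = (+1.59, +1.15);  n_6 = (+0.5860, -0.8103)
∠(n_3, n_6) = 149.65°
δ = |180° − 149.65°| = 30.35°
30.35° ≤ 2α = 57.62°  →  valid

δ = 30.35°, valid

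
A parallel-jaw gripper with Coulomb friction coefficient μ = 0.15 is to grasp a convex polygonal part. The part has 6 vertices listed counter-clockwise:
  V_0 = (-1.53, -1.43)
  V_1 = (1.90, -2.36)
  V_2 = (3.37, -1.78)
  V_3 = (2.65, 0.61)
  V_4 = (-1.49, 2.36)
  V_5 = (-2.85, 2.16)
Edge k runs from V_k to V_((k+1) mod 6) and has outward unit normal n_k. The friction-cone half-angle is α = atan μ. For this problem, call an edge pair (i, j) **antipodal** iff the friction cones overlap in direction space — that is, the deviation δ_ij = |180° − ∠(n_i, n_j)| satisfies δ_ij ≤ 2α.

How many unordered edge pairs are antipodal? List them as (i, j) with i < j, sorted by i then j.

α = atan 0.15 = 8.53°;  2α = 17.06°
n_0 = (-0.2617, -0.9652)
n_1 = (+0.3670, -0.9302)
n_2 = (+0.9575, +0.2885)
n_3 = (+0.3893, +0.9211)
n_4 = (-0.1455, +0.9894)
n_5 = (-0.9386, -0.3451)
  (0,1): δ = 143.30°  ·
  (0,2): δ = 58.06°  ·
  (0,3): δ = 7.74°  ✓
  (0,4): δ = 23.54°  ·
  (0,5): δ = 125.36°  ·
  (1,2): δ = 94.77°  ·
  (1,3): δ = 44.45°  ·
  (1,4): δ = 13.17°  ✓
  (1,5): δ = 88.66°  ·
  (2,3): δ = 129.68°  ·
  (2,4): δ = 98.40°  ·
  (2,5): δ = 3.42°  ✓
  (3,4): δ = 148.72°  ·
  (3,5): δ = 46.90°  ·
  (4,5): δ = 78.18°  ·
antipodal pairs: 3

count = 3; pairs: (0,3), (1,4), (2,5)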